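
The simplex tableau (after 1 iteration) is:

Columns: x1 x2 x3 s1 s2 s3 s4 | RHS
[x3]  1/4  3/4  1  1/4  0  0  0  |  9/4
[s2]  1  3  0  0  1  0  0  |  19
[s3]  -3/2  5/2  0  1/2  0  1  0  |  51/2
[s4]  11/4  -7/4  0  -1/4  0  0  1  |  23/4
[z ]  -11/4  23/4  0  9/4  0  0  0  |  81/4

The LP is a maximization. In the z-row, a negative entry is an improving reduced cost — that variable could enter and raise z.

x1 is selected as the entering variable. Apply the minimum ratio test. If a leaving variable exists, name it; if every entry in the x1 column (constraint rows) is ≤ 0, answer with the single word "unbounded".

s4

Ratios: row 1 (x3): (9/4)/(1/4) = 9; row 2 (s2): 19/1 = 19; row 3 (s3): entry -3/2 ≤ 0, skip; row 4 (s4): (23/4)/(11/4) = 23/11.
Minimum ratio is in the s4 row, so s4 leaves.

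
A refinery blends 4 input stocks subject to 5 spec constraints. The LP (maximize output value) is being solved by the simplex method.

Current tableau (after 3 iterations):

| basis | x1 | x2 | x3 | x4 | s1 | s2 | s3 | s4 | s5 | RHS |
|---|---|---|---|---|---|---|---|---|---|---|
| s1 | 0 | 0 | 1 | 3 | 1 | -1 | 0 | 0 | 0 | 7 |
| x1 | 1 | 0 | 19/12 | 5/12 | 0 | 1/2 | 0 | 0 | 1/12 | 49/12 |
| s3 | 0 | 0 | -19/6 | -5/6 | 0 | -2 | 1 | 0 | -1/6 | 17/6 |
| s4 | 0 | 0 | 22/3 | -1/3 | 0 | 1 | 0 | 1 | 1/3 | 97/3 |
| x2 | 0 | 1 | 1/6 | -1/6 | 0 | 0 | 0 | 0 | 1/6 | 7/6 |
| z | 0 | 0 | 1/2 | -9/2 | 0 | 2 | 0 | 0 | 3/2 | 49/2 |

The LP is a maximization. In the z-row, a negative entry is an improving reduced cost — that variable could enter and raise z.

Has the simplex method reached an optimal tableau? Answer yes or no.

no

Column x4 has objective-row coefficient -9/2, which is negative; an improving pivot exists, so not yet optimal.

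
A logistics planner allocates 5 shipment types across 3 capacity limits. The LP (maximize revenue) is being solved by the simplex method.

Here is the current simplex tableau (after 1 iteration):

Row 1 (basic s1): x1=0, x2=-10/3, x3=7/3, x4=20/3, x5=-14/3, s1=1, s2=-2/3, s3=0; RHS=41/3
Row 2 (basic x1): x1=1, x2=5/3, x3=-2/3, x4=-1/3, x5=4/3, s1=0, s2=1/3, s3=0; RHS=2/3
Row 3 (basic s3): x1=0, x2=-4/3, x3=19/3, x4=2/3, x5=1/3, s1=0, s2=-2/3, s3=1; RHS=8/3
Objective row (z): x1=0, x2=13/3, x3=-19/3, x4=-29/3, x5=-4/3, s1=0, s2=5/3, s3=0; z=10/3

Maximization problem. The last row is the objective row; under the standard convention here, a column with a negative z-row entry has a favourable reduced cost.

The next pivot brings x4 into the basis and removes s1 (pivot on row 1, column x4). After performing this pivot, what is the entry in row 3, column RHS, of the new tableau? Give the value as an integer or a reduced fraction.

13/10

Pivot element is row 1, column x4: 20/3.
Normalize row 1: new (row 1, RHS) = (41/3)/(20/3) = 41/20.
row 3 ← row 3 − (2/3)·(new row 1): 8/3 − (2/3)·(41/20) = 13/10.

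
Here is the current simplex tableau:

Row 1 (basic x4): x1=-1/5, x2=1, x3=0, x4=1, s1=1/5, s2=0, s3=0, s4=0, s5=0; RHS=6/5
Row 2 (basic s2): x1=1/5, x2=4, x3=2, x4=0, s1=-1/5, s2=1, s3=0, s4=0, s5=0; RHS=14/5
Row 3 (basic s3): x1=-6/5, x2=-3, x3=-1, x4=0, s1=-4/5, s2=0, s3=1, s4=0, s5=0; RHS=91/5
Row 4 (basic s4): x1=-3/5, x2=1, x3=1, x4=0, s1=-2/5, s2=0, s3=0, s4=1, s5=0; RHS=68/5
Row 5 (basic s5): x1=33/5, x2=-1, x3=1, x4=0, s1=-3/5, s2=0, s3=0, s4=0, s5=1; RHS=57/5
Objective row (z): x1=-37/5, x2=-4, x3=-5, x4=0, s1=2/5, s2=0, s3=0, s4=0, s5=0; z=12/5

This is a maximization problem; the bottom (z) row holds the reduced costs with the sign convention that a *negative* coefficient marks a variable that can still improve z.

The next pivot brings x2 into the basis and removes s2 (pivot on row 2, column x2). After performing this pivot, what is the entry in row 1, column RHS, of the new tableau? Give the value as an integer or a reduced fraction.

Pivot element is row 2, column x2: 4.
Normalize row 2: new (row 2, RHS) = (14/5)/4 = 7/10.
row 1 ← row 1 − 1·(new row 2): 6/5 − 1·(7/10) = 1/2.

1/2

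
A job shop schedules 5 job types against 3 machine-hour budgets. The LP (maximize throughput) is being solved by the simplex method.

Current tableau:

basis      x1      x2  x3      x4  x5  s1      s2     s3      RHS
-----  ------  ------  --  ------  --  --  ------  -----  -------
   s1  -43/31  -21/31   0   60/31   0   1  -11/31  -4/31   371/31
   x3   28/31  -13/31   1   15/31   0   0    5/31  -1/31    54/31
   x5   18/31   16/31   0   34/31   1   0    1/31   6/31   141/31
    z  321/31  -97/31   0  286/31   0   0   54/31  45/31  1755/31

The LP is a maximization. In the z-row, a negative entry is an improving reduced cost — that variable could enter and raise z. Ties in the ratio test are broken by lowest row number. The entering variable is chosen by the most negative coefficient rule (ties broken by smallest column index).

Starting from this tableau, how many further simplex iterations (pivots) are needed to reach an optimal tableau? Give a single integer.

pivot: x2 in, x5 out → z = 1347/16
No improving column remains; optimal.

1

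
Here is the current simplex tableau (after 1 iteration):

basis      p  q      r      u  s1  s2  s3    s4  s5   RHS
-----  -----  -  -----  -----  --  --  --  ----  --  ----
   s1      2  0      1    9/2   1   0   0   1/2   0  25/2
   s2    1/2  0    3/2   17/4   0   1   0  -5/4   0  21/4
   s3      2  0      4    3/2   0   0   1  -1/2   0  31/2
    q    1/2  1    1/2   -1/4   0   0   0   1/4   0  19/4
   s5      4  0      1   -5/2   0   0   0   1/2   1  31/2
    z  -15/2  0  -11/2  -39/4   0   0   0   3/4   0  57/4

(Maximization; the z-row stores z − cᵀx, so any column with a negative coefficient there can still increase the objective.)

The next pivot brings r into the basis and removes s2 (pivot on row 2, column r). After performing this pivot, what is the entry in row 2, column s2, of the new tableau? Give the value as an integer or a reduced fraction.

2/3

Pivot element is row 2, column r: 3/2.
Normalize row 2: new (row 2, s2) = 1/(3/2) = 2/3.
Row 2 is the pivot row, so the entry is 2/3.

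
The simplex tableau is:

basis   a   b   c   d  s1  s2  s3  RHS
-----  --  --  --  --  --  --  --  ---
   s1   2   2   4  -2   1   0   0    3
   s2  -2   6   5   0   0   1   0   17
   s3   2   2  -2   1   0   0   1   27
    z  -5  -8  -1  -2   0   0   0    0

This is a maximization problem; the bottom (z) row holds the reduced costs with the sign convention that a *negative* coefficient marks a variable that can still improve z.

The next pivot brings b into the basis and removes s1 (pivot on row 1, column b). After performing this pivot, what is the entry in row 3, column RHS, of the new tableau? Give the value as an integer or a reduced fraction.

24

Pivot element is row 1, column b: 2.
Normalize row 1: new (row 1, RHS) = 3/2 = 3/2.
row 3 ← row 3 − 2·(new row 1): 27 − 2·(3/2) = 24.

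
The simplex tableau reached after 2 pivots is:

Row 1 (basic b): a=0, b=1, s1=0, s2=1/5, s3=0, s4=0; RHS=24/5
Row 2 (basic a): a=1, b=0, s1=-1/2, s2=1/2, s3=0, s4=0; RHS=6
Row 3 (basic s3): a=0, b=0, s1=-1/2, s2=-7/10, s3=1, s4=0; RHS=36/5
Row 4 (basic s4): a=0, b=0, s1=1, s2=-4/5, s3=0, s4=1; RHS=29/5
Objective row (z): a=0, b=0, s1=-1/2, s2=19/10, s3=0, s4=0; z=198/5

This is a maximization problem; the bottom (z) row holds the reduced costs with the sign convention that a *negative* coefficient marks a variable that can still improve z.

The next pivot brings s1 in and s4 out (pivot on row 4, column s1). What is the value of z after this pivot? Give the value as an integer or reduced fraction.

Minimum ratio for s1: (29/5)/1 = 29/5.
z changes by −(z-row coeff of s1)·ratio = −(-1/2)·(29/5) = 29/10.
New z = 198/5 + (29/10) = 85/2.

85/2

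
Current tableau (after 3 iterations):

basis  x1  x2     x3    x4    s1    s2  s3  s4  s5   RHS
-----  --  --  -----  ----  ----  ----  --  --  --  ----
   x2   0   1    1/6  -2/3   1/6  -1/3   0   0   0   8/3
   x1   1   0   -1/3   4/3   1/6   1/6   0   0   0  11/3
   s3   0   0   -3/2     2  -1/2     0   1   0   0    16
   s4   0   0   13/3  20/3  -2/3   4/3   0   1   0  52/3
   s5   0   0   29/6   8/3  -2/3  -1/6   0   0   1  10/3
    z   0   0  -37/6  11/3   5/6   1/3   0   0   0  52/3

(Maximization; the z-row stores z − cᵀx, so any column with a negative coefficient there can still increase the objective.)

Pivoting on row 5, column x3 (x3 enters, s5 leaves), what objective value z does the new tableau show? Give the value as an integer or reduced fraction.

626/29

Minimum ratio for x3: (10/3)/(29/6) = 20/29.
z changes by −(z-row coeff of x3)·ratio = −(-37/6)·(20/29) = 370/87.
New z = 52/3 + (370/87) = 626/29.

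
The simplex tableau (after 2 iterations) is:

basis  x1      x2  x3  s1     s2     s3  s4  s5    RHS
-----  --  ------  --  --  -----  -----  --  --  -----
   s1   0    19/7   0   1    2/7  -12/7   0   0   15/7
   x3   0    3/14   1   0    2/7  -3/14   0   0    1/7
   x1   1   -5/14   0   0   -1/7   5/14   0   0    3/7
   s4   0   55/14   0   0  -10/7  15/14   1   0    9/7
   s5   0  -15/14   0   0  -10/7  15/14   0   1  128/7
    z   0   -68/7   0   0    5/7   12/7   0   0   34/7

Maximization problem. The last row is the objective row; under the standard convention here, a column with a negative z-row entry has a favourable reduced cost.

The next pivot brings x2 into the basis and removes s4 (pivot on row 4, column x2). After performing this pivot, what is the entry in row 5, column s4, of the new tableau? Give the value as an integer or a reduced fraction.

Pivot element is row 4, column x2: 55/14.
Normalize row 4: new (row 4, s4) = 1/(55/14) = 14/55.
row 5 ← row 5 − (-15/14)·(new row 4): 0 − (-15/14)·(14/55) = 3/11.

3/11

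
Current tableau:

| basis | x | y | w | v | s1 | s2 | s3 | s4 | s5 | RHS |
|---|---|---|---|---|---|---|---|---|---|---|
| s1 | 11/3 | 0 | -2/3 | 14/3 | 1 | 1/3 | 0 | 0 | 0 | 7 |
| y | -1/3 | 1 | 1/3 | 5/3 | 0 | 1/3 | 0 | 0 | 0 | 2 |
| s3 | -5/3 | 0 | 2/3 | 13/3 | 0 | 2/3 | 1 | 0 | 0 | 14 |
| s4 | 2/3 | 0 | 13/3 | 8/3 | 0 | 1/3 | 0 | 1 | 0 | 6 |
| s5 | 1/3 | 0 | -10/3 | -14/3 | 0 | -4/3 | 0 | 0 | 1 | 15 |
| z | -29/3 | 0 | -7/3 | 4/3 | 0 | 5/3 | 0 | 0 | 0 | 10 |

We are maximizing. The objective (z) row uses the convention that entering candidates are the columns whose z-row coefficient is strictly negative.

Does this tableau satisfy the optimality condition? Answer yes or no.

Column x has objective-row coefficient -29/3, which is negative; an improving pivot exists, so not yet optimal.

no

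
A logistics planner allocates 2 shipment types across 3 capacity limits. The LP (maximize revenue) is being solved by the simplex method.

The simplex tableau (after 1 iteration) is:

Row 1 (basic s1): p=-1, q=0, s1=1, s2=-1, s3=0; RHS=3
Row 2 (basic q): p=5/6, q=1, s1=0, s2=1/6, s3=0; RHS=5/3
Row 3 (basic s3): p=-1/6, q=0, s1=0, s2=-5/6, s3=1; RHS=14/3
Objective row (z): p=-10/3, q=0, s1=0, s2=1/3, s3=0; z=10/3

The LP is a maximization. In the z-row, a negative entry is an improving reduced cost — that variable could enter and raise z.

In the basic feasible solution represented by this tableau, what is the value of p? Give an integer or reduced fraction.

p is nonbasic (not in the basis column), so its value in the current BFS is 0.

0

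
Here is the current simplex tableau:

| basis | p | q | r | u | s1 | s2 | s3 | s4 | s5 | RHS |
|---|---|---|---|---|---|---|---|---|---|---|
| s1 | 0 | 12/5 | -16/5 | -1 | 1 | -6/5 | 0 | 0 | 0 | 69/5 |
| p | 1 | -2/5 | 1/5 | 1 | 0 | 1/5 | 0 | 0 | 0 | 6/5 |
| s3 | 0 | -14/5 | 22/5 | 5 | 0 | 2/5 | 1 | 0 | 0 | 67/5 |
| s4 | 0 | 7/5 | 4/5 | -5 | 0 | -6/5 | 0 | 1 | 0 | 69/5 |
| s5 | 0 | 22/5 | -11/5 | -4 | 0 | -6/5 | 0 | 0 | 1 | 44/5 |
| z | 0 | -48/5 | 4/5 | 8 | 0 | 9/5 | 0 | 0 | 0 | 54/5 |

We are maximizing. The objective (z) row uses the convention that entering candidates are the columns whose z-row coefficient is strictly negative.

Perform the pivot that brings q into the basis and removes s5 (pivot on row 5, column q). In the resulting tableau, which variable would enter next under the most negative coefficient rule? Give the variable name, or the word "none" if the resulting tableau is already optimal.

r

Pivot element 22/5. New z-row = old z-row − (-48/5)·(row 5/(22/5)).
Updated z-row coefficients: p: 0, q: 0, r: -4, u: -8/11, s1: 0, s2: -9/11, s3: 0, s4: 0, s5: 24/11.
The most negative is -4 in column r, so r would enter next.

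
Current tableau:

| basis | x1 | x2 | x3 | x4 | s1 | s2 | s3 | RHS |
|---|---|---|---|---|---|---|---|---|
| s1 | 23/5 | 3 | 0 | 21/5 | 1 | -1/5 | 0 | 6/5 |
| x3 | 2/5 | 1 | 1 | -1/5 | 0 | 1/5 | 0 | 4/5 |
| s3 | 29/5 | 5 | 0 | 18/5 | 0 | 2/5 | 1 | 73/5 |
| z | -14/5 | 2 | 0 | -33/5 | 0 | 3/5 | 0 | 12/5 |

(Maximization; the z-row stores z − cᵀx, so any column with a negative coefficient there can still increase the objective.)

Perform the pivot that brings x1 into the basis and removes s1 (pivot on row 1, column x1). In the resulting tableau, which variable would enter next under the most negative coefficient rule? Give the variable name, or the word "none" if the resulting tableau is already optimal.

x4

Pivot element 23/5. New z-row = old z-row − (-14/5)·(row 1/(23/5)).
Updated z-row coefficients: x1: 0, x2: 88/23, x3: 0, x4: -93/23, s1: 14/23, s2: 11/23, s3: 0.
The most negative is -93/23 in column x4, so x4 would enter next.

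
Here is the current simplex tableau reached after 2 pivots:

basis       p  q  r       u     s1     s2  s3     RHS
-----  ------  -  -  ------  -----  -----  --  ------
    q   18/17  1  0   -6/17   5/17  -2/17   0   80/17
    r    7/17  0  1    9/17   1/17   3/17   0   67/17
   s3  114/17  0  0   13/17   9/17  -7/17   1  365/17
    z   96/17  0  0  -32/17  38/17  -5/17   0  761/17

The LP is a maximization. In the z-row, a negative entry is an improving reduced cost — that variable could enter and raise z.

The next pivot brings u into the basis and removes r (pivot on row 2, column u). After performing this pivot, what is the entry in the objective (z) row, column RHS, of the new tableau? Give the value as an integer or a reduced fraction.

529/9

Pivot element is row 2, column u: 9/17.
Normalize row 2: new (row 2, RHS) = (67/17)/(9/17) = 67/9.
z-row ← z-row − (-32/17)·(new row 2): 761/17 − (-32/17)·(67/9) = 529/9.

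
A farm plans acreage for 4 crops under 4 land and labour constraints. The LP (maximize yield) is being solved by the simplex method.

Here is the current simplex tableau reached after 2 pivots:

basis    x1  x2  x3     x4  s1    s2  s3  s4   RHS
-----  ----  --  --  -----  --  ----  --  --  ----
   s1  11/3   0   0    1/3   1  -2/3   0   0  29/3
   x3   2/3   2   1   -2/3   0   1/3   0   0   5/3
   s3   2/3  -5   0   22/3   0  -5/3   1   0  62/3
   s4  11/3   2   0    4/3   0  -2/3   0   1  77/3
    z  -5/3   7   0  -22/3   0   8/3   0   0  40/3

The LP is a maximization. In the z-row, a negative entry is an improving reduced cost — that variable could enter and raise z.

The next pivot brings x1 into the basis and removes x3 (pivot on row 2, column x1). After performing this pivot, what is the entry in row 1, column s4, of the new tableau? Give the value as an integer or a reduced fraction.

0

Pivot element is row 2, column x1: 2/3.
Normalize row 2: new (row 2, s4) = 0/(2/3) = 0.
row 1 ← row 1 − (11/3)·(new row 2): 0 − (11/3)·0 = 0.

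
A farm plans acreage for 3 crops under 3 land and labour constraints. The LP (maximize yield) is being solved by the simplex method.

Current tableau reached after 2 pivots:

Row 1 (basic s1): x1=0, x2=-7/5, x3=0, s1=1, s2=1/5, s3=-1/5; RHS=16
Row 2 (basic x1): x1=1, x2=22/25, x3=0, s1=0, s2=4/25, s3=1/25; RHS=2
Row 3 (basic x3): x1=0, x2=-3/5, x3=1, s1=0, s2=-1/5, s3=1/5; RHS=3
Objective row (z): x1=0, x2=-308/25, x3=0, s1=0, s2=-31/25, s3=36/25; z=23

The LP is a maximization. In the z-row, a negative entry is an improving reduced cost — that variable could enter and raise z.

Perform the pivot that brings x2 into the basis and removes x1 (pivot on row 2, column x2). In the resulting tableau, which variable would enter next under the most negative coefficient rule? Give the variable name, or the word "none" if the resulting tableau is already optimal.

none

Pivot element 22/25. New z-row = old z-row − (-308/25)·(row 2/(22/25)).
Updated z-row coefficients: x1: 14, x2: 0, x3: 0, s1: 0, s2: 1, s3: 2.
No coefficient is strictly negative; the tableau after this pivot is optimal.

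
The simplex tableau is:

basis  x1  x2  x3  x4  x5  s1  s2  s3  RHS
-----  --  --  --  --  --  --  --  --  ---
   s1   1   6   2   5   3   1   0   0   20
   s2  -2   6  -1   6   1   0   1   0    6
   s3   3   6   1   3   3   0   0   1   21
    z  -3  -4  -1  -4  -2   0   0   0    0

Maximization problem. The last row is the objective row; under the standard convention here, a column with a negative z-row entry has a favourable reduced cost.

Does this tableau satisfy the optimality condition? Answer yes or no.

Column x1 has objective-row coefficient -3, which is negative; an improving pivot exists, so not yet optimal.

no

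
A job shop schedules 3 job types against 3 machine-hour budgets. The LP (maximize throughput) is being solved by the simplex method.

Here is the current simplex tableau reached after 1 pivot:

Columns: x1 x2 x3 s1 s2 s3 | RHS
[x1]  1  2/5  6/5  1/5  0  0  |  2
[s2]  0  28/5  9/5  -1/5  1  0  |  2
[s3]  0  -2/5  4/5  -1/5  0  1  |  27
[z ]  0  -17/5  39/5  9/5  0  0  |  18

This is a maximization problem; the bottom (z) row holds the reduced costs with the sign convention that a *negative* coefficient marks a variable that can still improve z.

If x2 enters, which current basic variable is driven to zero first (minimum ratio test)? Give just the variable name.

s2

Ratios: row 1 (x1): 2/(2/5) = 5; row 2 (s2): 2/(28/5) = 5/14; row 3 (s3): entry -2/5 ≤ 0, skip.
Minimum ratio 5/14 is in the s2 row, so s2 leaves.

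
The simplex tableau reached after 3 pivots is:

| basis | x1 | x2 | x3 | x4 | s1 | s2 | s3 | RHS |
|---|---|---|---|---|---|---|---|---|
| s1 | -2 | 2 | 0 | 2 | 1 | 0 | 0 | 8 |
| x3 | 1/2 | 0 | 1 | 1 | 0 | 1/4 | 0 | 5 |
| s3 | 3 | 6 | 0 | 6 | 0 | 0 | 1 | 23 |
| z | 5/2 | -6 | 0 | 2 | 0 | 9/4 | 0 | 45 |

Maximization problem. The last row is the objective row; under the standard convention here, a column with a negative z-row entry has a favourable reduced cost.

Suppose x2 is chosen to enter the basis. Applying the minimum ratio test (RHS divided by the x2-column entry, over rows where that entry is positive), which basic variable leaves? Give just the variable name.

Ratios: row 1 (s1): 8/2 = 4; row 2 (x3): entry 0 ≤ 0, skip; row 3 (s3): 23/6 = 23/6.
Minimum ratio 23/6 is in the s3 row, so s3 leaves.

s3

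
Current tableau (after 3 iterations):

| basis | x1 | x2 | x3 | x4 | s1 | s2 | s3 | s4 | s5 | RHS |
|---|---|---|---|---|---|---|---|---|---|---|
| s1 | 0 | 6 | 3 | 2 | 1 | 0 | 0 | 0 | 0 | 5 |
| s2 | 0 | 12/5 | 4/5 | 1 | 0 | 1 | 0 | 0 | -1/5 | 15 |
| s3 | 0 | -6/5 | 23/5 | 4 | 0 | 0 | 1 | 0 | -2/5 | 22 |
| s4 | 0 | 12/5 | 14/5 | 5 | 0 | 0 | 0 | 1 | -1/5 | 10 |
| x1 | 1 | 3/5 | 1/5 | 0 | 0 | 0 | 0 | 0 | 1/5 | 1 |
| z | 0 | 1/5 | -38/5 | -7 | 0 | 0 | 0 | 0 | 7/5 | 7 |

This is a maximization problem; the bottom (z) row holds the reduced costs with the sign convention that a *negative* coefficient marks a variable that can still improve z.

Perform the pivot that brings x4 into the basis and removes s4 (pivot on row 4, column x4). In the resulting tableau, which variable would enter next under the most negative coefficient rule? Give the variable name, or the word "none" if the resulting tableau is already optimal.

Pivot element 5. New z-row = old z-row − (-7)·(row 4/5).
Updated z-row coefficients: x1: 0, x2: 89/25, x3: -92/25, x4: 0, s1: 0, s2: 0, s3: 0, s4: 7/5, s5: 28/25.
The most negative is -92/25 in column x3, so x3 would enter next.

x3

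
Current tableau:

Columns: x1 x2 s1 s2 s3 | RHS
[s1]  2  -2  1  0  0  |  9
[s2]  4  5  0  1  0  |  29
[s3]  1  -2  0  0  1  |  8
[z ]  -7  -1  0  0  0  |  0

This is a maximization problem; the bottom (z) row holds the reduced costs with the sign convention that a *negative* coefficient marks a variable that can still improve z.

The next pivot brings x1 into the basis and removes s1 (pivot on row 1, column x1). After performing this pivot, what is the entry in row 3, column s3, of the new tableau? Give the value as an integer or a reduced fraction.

1

Pivot element is row 1, column x1: 2.
Normalize row 1: new (row 1, s3) = 0/2 = 0.
row 3 ← row 3 − 1·(new row 1): 1 − 1·0 = 1.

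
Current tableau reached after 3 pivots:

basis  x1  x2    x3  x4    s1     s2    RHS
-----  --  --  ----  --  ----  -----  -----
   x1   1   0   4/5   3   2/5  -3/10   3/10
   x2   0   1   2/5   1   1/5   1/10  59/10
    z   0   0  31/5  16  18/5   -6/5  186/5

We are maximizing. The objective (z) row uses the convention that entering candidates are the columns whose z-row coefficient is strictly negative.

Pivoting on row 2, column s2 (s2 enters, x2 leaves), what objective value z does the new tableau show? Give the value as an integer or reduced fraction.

Minimum ratio for s2: (59/10)/(1/10) = 59.
z changes by −(z-row coeff of s2)·ratio = −(-6/5)·59 = 354/5.
New z = 186/5 + (354/5) = 108.

108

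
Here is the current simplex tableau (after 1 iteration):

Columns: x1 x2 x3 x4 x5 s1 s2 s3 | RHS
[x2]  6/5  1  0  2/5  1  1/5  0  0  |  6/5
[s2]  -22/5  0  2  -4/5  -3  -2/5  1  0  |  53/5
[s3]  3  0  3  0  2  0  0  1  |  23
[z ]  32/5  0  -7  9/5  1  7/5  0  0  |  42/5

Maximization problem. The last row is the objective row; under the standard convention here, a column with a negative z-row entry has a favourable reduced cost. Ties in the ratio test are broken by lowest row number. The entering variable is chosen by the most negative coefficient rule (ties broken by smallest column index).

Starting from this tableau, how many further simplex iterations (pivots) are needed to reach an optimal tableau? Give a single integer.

pivot: x3 in, s2 out → z = 91/2
pivot: x5 in, s3 out → z = 3632/65
No improving column remains; optimal.

2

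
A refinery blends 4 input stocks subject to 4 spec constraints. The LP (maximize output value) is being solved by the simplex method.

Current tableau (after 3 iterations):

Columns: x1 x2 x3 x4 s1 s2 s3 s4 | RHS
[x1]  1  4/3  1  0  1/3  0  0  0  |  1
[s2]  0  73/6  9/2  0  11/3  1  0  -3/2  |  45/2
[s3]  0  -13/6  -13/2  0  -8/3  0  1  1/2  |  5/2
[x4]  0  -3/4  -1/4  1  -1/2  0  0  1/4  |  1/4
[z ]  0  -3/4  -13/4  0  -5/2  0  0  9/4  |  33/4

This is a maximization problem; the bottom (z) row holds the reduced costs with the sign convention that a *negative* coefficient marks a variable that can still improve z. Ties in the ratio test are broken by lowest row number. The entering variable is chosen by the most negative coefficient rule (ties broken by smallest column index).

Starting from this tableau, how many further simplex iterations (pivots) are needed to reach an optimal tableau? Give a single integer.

2

pivot: x3 in, x1 out → z = 23/2
pivot: s1 in, x3 out → z = 63/4
No improving column remains; optimal.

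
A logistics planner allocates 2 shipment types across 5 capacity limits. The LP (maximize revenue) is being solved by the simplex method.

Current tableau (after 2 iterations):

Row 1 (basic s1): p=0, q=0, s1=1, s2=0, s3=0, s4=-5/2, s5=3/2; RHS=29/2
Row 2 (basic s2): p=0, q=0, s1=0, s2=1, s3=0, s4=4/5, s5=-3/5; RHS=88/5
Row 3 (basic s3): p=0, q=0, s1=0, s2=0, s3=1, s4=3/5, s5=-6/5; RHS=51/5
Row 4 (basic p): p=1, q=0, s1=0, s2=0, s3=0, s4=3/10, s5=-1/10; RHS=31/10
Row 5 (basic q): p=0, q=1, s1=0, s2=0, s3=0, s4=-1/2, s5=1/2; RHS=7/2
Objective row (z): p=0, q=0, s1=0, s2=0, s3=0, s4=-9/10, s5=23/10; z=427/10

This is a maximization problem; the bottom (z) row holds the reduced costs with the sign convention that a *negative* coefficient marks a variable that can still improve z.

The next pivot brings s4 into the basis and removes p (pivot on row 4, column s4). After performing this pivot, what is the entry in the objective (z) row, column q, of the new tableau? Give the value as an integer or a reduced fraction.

Pivot element is row 4, column s4: 3/10.
Normalize row 4: new (row 4, q) = 0/(3/10) = 0.
z-row ← z-row − (-9/10)·(new row 4): 0 − (-9/10)·0 = 0.

0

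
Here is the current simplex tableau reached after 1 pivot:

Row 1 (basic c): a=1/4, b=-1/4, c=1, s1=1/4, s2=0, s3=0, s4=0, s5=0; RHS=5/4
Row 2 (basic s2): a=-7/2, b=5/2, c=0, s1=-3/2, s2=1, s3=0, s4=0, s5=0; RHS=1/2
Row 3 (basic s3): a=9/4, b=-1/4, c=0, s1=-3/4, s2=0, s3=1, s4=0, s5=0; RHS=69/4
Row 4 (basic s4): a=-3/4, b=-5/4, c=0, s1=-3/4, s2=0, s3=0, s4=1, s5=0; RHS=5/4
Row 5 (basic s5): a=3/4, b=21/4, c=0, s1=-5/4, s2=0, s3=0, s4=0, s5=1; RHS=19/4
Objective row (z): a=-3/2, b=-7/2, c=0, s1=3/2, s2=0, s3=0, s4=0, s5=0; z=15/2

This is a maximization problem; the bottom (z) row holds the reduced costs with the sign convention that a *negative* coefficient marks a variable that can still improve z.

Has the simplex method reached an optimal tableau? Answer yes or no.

no

Column a has objective-row coefficient -3/2, which is negative; an improving pivot exists, so not yet optimal.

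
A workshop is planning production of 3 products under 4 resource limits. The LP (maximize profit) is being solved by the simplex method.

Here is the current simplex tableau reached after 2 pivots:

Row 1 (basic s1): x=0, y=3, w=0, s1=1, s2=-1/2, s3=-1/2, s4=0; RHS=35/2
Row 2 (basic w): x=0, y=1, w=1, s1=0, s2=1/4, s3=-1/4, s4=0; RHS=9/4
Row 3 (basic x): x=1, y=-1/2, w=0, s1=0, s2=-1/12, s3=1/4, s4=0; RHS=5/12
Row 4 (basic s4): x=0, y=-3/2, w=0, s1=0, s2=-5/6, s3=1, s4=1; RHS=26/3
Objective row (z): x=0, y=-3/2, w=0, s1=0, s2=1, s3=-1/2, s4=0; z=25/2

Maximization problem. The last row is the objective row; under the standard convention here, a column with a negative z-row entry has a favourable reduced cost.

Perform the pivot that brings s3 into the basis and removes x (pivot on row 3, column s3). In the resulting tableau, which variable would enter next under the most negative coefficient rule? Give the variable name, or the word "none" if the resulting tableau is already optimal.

y

Pivot element 1/4. New z-row = old z-row − (-1/2)·(row 3/(1/4)).
Updated z-row coefficients: x: 2, y: -5/2, w: 0, s1: 0, s2: 5/6, s3: 0, s4: 0.
The most negative is -5/2 in column y, so y would enter next.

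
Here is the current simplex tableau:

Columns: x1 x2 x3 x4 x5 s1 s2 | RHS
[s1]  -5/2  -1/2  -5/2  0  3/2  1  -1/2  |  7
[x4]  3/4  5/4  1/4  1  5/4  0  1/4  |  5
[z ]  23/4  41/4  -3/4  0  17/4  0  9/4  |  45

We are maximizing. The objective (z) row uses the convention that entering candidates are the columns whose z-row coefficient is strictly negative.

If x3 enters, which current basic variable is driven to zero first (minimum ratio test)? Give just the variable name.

x4

Ratios: row 1 (s1): entry -5/2 ≤ 0, skip; row 2 (x4): 5/(1/4) = 20.
Minimum ratio 20 is in the x4 row, so x4 leaves.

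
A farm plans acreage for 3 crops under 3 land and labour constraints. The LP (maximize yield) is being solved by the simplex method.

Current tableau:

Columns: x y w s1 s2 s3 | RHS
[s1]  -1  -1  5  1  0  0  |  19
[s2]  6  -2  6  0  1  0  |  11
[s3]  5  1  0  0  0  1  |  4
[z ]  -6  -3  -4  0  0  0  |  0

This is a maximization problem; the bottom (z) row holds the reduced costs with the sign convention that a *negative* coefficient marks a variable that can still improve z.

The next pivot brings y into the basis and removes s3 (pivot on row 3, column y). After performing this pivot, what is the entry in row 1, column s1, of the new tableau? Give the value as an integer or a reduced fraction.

1

Pivot element is row 3, column y: 1.
Normalize row 3: new (row 3, s1) = 0/1 = 0.
row 1 ← row 1 − (-1)·(new row 3): 1 − (-1)·0 = 1.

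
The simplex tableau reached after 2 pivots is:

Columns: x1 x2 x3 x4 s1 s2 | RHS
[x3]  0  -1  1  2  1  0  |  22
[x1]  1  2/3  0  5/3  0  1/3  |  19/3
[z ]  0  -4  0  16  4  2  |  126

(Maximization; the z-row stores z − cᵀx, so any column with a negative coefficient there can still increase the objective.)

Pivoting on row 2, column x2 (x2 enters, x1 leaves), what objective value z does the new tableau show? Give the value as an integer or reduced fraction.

Minimum ratio for x2: (19/3)/(2/3) = 19/2.
z changes by −(z-row coeff of x2)·ratio = −(-4)·(19/2) = 38.
New z = 126 + 38 = 164.

164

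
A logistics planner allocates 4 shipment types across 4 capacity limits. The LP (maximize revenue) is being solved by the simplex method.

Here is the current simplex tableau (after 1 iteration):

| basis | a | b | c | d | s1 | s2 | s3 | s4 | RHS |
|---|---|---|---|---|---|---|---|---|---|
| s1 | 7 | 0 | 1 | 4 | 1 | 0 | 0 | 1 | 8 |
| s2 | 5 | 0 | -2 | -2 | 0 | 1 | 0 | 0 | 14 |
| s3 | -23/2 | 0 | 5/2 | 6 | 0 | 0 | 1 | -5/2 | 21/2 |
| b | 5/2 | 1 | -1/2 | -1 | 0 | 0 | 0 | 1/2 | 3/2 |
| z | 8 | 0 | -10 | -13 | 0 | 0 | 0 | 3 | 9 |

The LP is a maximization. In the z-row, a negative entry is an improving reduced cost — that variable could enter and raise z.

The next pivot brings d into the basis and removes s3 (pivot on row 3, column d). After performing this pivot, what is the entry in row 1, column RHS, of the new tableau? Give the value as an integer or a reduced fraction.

1

Pivot element is row 3, column d: 6.
Normalize row 3: new (row 3, RHS) = (21/2)/6 = 7/4.
row 1 ← row 1 − 4·(new row 3): 8 − 4·(7/4) = 1.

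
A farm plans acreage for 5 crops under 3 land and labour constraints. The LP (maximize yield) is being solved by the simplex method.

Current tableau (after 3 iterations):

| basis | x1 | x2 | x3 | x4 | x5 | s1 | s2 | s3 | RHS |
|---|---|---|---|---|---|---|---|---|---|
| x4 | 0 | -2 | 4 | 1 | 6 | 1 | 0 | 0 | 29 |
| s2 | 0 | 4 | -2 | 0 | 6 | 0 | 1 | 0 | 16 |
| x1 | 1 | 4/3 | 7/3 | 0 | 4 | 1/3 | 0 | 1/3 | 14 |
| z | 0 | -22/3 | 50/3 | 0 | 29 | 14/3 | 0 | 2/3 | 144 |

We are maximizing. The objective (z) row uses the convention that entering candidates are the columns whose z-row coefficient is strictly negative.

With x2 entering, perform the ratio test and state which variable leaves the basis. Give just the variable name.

Ratios: row 1 (x4): entry -2 ≤ 0, skip; row 2 (s2): 16/4 = 4; row 3 (x1): 14/(4/3) = 21/2.
Minimum ratio 4 is in the s2 row, so s2 leaves.

s2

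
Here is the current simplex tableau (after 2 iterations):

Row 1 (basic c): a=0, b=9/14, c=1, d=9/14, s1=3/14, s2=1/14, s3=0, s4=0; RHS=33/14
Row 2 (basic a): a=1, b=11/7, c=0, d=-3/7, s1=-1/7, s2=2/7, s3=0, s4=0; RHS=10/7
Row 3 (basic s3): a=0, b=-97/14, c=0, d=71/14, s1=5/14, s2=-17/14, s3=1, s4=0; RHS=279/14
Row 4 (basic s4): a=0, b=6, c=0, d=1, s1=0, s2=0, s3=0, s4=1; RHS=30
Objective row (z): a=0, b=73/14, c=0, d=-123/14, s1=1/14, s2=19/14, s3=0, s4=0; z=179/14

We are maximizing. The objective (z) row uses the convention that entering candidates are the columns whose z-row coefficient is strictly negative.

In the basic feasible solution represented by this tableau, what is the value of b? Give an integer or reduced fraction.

b is nonbasic (not in the basis column), so its value in the current BFS is 0.

0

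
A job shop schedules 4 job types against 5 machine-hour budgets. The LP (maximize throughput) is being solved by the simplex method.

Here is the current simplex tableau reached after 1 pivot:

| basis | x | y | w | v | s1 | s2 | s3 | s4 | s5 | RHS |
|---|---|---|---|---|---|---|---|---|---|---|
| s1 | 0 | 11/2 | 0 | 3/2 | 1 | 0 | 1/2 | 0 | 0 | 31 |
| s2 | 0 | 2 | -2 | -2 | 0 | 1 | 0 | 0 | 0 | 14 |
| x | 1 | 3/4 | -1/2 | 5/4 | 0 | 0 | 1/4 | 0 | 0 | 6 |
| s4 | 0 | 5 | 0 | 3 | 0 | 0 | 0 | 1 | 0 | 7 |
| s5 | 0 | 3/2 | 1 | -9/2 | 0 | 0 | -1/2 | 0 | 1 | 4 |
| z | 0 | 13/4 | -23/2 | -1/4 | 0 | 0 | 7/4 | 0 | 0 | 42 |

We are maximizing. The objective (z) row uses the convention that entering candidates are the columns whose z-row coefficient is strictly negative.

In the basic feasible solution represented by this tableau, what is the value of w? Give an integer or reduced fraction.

0

w is nonbasic (not in the basis column), so its value in the current BFS is 0.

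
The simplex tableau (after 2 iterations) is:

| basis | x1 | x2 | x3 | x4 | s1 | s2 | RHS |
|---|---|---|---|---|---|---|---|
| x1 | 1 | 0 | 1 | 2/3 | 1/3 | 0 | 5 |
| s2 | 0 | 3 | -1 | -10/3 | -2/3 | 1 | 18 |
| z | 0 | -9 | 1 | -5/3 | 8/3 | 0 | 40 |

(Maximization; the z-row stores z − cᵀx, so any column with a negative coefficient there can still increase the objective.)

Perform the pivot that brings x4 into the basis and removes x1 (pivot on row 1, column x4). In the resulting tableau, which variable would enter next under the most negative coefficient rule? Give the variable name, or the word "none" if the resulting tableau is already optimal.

Pivot element 2/3. New z-row = old z-row − (-5/3)·(row 1/(2/3)).
Updated z-row coefficients: x1: 5/2, x2: -9, x3: 7/2, x4: 0, s1: 7/2, s2: 0.
The most negative is -9 in column x2, so x2 would enter next.

x2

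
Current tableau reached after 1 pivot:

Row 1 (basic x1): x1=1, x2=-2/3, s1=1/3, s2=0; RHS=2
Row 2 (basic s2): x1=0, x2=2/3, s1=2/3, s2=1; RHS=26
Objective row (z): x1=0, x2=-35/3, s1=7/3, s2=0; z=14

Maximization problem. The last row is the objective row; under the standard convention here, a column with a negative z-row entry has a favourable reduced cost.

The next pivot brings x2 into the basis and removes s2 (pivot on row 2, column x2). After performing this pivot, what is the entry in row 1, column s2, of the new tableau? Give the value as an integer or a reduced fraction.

Pivot element is row 2, column x2: 2/3.
Normalize row 2: new (row 2, s2) = 1/(2/3) = 3/2.
row 1 ← row 1 − (-2/3)·(new row 2): 0 − (-2/3)·(3/2) = 1.

1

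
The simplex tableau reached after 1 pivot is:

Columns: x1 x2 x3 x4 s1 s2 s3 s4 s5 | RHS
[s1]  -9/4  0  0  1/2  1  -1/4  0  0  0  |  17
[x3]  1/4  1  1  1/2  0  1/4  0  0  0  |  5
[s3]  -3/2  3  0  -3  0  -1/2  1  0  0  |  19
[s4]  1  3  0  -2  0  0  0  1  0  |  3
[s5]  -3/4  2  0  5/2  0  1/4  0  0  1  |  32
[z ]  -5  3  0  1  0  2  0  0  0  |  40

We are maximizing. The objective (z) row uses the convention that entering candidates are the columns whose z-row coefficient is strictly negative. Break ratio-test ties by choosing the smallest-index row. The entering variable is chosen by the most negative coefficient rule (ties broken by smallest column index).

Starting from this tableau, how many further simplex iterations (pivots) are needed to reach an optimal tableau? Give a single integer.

2

pivot: x1 in, s4 out → z = 55
pivot: x4 in, x3 out → z = 373/4
No improving column remains; optimal.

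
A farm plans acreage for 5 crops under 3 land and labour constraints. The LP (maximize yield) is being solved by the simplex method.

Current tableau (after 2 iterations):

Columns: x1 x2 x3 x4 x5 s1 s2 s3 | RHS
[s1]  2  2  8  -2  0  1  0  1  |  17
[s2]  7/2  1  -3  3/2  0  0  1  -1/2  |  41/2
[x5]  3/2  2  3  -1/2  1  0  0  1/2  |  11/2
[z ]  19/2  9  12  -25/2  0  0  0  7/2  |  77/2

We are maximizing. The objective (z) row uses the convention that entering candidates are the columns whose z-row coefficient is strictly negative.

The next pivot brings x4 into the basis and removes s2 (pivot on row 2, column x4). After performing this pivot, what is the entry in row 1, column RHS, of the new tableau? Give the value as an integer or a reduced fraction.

133/3

Pivot element is row 2, column x4: 3/2.
Normalize row 2: new (row 2, RHS) = (41/2)/(3/2) = 41/3.
row 1 ← row 1 − (-2)·(new row 2): 17 − (-2)·(41/3) = 133/3.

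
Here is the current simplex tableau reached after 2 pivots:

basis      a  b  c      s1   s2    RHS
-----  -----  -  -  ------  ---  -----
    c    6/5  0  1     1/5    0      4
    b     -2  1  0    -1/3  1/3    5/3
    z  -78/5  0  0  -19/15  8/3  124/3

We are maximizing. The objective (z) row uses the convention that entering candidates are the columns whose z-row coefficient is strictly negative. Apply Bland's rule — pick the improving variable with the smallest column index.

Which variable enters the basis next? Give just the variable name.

Objective-row coefficients: a: -78/5, b: 0, c: 0, s1: -19/15, s2: 8/3.
Improving columns: a, s1. Bland's rule picks the smallest column index → a.

a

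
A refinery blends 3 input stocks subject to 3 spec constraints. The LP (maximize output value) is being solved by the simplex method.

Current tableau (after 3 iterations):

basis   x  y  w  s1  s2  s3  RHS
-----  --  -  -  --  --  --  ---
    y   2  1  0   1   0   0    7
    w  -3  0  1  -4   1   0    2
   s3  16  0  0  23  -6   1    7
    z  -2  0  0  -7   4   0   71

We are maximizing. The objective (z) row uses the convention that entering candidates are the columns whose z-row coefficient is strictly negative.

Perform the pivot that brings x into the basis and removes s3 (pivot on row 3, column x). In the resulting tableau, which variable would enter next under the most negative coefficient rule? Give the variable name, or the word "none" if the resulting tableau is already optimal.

Pivot element 16. New z-row = old z-row − (-2)·(row 3/16).
Updated z-row coefficients: x: 0, y: 0, w: 0, s1: -33/8, s2: 13/4, s3: 1/8.
The most negative is -33/8 in column s1, so s1 would enter next.

s1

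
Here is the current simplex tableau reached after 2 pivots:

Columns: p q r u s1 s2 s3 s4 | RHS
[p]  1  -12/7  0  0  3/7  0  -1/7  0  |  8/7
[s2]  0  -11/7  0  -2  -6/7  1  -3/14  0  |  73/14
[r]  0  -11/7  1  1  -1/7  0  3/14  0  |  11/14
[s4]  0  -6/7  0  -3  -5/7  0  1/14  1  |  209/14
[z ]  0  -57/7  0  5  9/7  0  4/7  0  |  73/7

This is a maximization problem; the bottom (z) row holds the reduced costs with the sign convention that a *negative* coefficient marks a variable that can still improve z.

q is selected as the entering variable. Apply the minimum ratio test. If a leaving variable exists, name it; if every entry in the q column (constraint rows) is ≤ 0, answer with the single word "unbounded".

q-column entries: row 1: -12/7, row 2: -11/7, row 3: -11/7, row 4: -6/7. All ≤ 0, so q can increase without bound; the LP is unbounded in this direction.

unbounded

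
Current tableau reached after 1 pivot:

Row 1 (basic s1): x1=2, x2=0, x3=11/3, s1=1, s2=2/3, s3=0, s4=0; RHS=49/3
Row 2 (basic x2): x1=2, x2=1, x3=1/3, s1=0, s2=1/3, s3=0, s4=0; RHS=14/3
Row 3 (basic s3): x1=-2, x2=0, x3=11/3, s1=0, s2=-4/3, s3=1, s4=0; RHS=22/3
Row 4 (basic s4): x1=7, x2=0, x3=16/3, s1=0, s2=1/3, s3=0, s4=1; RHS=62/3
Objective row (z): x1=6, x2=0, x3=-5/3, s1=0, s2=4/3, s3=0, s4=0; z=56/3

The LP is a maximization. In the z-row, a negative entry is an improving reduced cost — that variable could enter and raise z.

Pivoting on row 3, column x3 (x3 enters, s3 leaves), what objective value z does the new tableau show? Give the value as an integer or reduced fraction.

Minimum ratio for x3: (22/3)/(11/3) = 2.
z changes by −(z-row coeff of x3)·ratio = −(-5/3)·2 = 10/3.
New z = 56/3 + (10/3) = 22.

22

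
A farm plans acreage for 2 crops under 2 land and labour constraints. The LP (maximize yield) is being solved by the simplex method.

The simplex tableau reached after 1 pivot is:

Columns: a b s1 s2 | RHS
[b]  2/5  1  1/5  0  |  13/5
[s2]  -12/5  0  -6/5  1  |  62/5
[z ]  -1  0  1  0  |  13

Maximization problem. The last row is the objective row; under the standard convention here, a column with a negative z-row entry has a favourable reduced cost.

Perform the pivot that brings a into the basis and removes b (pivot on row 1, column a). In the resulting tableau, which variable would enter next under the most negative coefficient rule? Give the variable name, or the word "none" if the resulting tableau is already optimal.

none

Pivot element 2/5. New z-row = old z-row − (-1)·(row 1/(2/5)).
Updated z-row coefficients: a: 0, b: 5/2, s1: 3/2, s2: 0.
No coefficient is strictly negative; the tableau after this pivot is optimal.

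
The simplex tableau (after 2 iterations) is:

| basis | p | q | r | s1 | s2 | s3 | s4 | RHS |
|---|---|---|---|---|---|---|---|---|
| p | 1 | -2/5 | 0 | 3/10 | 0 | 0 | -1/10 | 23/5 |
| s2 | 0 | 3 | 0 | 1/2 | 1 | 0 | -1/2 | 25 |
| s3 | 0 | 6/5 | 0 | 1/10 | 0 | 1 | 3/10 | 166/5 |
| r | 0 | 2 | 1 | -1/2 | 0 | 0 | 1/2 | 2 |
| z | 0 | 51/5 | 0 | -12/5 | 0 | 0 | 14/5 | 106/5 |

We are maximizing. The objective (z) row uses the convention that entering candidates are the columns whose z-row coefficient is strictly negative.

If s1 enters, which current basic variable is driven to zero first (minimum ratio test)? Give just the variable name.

Ratios: row 1 (p): (23/5)/(3/10) = 46/3; row 2 (s2): 25/(1/2) = 50; row 3 (s3): (166/5)/(1/10) = 332; row 4 (r): entry -1/2 ≤ 0, skip.
Minimum ratio 46/3 is in the p row, so p leaves.

p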